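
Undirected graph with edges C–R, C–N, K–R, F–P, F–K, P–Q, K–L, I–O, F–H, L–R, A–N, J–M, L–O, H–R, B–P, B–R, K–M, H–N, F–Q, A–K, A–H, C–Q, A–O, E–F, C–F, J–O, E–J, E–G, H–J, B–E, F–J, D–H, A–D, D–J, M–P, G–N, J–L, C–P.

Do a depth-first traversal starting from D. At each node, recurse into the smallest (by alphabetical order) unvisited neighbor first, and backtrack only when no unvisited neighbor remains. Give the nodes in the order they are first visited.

D, A, H, F, C, N, G, E, B, P, M, J, L, K, R, O, I, Q

Visit D
D → A
A → H
H → F
F → C
C → N
N → G
G → E
E → B
B → P
P → M
M → J
J → L
L → K
K → R
L → O
O → I
P → Q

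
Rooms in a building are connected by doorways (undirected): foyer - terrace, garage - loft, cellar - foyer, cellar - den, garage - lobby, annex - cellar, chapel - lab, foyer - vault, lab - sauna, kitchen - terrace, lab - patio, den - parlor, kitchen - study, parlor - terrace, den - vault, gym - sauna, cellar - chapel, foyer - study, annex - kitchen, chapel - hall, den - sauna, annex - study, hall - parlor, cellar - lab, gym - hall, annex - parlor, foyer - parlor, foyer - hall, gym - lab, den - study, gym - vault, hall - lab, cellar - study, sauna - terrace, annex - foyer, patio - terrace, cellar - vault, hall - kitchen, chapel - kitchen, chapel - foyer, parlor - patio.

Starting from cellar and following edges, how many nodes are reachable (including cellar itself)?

BFS from cellar visits: cellar, vault, study, lab, foyer, den, chapel, annex, gym, kitchen, sauna, patio, hall, terrace, parlor
Reachable nodes: 15 of 18 total.

15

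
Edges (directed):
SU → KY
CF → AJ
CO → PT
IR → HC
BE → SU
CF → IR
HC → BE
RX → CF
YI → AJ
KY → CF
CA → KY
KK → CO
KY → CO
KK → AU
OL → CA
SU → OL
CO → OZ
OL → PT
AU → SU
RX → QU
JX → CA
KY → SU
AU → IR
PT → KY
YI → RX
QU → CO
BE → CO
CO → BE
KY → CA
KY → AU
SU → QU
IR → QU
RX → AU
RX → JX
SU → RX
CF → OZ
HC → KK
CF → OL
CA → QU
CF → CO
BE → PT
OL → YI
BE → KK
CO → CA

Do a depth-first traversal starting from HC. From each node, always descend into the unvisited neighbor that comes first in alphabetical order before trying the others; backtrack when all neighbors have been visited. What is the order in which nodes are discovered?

HC, BE, CO, CA, KY, AU, IR, QU, SU, OL, PT, YI, AJ, RX, CF, OZ, JX, KK

Visit HC
HC → BE
BE → CO
CO → CA
CA → KY
KY → AU
AU → IR
IR → QU
AU → SU
SU → OL
OL → PT
OL → YI
YI → AJ
YI → RX
RX → CF
CF → OZ
RX → JX
BE → KK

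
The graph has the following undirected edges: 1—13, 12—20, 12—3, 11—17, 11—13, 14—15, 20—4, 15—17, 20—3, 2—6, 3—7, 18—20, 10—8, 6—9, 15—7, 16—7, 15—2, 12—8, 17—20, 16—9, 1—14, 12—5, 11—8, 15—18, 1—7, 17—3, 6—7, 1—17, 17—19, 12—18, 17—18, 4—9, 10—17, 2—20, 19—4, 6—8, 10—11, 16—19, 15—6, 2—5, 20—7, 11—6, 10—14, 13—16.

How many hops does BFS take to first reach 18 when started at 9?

3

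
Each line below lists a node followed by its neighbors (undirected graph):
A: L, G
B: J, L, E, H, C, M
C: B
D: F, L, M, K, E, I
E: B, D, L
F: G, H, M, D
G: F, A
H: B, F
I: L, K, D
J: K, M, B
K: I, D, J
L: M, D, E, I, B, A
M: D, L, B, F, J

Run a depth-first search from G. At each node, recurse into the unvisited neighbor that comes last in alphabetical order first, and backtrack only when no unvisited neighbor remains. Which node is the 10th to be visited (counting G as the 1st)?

Visit G
G → F
F → M
M → L
L → I
I → K
K → J
J → B
B → H
B → E
E → D
B → C
L → A

Visit order: G, F, M, L, I, K, J, B, H, E, D, C, A

E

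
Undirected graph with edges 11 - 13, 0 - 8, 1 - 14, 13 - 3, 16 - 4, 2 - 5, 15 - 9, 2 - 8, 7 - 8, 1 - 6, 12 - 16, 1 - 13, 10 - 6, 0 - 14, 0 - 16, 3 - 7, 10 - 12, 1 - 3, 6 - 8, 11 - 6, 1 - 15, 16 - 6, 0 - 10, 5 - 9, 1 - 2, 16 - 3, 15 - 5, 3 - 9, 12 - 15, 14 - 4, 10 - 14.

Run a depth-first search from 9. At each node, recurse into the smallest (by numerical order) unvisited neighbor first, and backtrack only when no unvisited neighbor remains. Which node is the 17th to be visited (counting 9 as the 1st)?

7

Visit 9
9 → 3
3 → 1
1 → 2
2 → 5
5 → 15
15 → 12
12 → 10
10 → 0
0 → 8
8 → 6
6 → 11
11 → 13
6 → 16
16 → 4
4 → 14
8 → 7

Visit order: 9, 3, 1, 2, 5, 15, 12, 10, 0, 8, 6, 11, 13, 16, 4, 14, 7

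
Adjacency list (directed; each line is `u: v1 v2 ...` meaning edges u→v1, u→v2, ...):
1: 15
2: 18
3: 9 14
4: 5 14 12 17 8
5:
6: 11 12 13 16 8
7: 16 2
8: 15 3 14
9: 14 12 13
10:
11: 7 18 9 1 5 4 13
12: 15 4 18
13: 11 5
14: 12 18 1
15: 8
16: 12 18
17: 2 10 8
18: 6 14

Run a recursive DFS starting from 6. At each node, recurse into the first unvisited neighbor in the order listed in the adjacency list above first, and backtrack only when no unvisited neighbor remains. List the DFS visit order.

6 -> 11 -> 7 -> 16 -> 12 -> 15 -> 8 -> 3 -> 9 -> 14 -> 18 -> 1 -> 13 -> 5 -> 4 -> 17 -> 2 -> 10

Visit 6
6 → 11
11 → 7
7 → 16
16 → 12
12 → 15
15 → 8
8 → 3
3 → 9
9 → 14
14 → 18
14 → 1
9 → 13
13 → 5
12 → 4
4 → 17
17 → 2
17 → 10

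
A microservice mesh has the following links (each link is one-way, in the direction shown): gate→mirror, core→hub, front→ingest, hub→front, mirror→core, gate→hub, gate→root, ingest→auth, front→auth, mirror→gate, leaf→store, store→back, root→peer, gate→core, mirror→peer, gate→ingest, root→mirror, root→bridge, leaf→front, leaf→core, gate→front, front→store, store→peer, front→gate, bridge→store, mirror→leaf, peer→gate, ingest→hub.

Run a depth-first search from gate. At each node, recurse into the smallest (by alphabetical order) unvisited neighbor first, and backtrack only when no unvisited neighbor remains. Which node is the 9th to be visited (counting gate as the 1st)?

Visit gate
gate → core
core → hub
hub → front
front → auth
front → ingest
front → store
store → back
store → peer
gate → mirror
mirror → leaf
gate → root
root → bridge

Visit order: gate, core, hub, front, auth, ingest, store, back, peer, mirror, leaf, root, bridge

peer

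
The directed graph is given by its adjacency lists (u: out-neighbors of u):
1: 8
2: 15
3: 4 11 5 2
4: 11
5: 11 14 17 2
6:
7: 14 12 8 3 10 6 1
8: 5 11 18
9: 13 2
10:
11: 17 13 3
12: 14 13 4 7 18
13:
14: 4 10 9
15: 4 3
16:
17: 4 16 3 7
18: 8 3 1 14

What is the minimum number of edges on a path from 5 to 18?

4

Level 0: 5
Level 1: 2, 11, 14, 17
Level 2: 3, 4, 7, 9, 10, 13, 15, 16
Level 3: 1, 6, 8, 12
Level 4: 18
18 first appears at level 4.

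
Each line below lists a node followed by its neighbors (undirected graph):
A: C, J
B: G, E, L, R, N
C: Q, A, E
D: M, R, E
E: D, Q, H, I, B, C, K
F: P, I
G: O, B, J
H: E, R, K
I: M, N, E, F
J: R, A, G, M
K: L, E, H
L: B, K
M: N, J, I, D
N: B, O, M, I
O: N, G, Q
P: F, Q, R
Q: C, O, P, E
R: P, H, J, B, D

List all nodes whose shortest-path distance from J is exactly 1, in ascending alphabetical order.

A, G, M, R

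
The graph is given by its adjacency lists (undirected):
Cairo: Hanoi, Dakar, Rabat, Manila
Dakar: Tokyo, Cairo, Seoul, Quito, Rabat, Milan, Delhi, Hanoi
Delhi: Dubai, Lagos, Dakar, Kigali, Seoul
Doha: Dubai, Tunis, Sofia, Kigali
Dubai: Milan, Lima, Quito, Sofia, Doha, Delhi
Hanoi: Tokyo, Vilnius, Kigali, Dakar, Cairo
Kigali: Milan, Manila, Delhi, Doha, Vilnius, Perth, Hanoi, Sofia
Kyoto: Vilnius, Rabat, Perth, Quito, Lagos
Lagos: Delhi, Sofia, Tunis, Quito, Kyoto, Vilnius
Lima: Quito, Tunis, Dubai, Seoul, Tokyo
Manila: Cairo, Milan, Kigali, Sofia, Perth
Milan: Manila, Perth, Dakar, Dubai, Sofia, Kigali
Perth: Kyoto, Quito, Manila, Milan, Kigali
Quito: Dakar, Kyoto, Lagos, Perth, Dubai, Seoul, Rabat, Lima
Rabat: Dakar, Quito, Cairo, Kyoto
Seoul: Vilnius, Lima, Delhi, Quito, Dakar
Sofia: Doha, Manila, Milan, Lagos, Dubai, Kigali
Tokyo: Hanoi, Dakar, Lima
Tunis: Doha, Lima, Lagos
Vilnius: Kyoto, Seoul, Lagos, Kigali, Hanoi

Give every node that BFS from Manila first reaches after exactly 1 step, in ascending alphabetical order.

Cairo, Kigali, Milan, Perth, Sofia

Level 0: Manila
Level 1: Cairo, Kigali, Milan, Perth, Sofia
Level 2: Dakar, Delhi, Doha, Dubai, Hanoi, Kyoto, Lagos, Quito, Rabat, Vilnius
Level 3: Lima, Seoul, Tokyo, Tunis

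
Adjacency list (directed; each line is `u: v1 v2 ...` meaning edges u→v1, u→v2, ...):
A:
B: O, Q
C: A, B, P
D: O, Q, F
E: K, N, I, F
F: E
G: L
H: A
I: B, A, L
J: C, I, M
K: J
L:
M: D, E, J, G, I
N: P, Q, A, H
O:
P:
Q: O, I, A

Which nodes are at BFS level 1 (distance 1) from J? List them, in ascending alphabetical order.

C, I, M

Level 0: J
Level 1: C, I, M
Level 2: A, B, D, E, G, L, P
Level 3: F, K, N, O, Q
Level 4: H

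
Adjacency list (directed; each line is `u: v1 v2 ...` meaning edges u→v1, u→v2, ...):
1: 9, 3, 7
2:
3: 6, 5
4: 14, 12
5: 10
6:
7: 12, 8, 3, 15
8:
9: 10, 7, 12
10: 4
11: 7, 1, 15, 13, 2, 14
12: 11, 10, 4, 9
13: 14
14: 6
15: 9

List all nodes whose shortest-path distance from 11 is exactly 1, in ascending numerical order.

Level 0: 11
Level 1: 1, 2, 7, 13, 14, 15
Level 2: 3, 6, 8, 9, 12
Level 3: 4, 5, 10

1, 2, 7, 13, 14, 15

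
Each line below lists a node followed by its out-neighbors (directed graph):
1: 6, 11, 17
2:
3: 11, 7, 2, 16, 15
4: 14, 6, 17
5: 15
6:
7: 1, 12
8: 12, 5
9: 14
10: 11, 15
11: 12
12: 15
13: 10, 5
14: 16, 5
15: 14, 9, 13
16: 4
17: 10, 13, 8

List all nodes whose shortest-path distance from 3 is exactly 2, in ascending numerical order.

1, 4, 9, 12, 13, 14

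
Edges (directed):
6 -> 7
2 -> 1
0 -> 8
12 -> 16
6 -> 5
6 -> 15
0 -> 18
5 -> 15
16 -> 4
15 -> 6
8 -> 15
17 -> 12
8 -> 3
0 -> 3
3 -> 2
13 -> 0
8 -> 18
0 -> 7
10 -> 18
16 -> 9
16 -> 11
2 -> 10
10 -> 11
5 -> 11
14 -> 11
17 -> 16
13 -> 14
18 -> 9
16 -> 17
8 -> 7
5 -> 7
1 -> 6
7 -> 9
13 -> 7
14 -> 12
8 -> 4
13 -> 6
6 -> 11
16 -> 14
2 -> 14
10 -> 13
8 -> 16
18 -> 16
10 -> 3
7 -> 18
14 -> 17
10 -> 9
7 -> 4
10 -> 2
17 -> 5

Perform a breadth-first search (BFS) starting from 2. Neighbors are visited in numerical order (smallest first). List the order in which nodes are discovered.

Visit 2; enqueue 1, 10, 14 → queue [1, 10, 14]
Visit 1; enqueue 6 → queue [10, 14, 6]
Visit 10; enqueue 3, 9, 11, 13, 18 → queue [14, 6, 3, 9, 11, 13, 18]
Visit 14; enqueue 12, 17 → queue [6, 3, 9, 11, 13, 18, 12, 17]
Visit 6; enqueue 5, 7, 15 → queue [3, 9, 11, 13, 18, 12, 17, 5, 7, 15]
Visit 3 → queue [9, 11, 13, 18, 12, 17, 5, 7, 15]
Visit 9 → queue [11, 13, 18, 12, 17, 5, 7, 15]
Visit 11 → queue [13, 18, 12, 17, 5, 7, 15]
Visit 13; enqueue 0 → queue [18, 12, 17, 5, 7, 15, 0]
Visit 18; enqueue 16 → queue [12, 17, 5, 7, 15, 0, 16]
Visit 12 → queue [17, 5, 7, 15, 0, 16]
Visit 17 → queue [5, 7, 15, 0, 16]
Visit 5 → queue [7, 15, 0, 16]
Visit 7; enqueue 4 → queue [15, 0, 16, 4]
Visit 15 → queue [0, 16, 4]
Visit 0; enqueue 8 → queue [16, 4, 8]
Visit 16 → queue [4, 8]
Visit 4 → queue [8]
Visit 8 → queue []

2 1 10 14 6 3 9 11 13 18 12 17 5 7 15 0 16 4 8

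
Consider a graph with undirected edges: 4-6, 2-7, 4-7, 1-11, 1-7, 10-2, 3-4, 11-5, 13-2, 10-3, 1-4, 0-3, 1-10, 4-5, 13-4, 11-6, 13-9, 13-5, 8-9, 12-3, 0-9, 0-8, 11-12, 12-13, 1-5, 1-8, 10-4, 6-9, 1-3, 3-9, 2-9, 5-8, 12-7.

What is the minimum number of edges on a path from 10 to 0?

2

Level 0: 10
Level 1: 1, 2, 3, 4
Level 2: 0, 5, 6, 7, 8, 9, 11, 12, 13
0 first appears at level 2.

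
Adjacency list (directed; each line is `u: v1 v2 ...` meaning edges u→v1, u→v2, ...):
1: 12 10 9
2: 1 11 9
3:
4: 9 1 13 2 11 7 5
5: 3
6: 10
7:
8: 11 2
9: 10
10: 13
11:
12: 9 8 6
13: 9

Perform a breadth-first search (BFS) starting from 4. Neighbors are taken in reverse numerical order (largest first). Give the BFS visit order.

Visit 4; enqueue 13, 11, 9, 7, 5, 2, 1 → queue [13, 11, 9, 7, 5, 2, 1]
Visit 13 → queue [11, 9, 7, 5, 2, 1]
Visit 11 → queue [9, 7, 5, 2, 1]
Visit 9; enqueue 10 → queue [7, 5, 2, 1, 10]
Visit 7 → queue [5, 2, 1, 10]
Visit 5; enqueue 3 → queue [2, 1, 10, 3]
Visit 2 → queue [1, 10, 3]
Visit 1; enqueue 12 → queue [10, 3, 12]
Visit 10 → queue [3, 12]
Visit 3 → queue [12]
Visit 12; enqueue 8, 6 → queue [8, 6]
Visit 8 → queue [6]
Visit 6 → queue []

4 → 13 → 11 → 9 → 7 → 5 → 2 → 1 → 10 → 3 → 12 → 8 → 6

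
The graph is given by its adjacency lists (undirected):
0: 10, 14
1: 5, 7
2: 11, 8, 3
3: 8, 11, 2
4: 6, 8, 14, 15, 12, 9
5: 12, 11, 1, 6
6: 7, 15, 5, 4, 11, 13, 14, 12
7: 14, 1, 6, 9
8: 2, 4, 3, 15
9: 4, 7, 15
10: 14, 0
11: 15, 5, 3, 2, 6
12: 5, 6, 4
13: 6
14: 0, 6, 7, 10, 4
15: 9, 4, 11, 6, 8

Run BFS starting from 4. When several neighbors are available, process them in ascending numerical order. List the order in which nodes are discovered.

4 → 6 → 8 → 9 → 12 → 14 → 15 → 5 → 7 → 11 → 13 → 2 → 3 → 0 → 10 → 1

Visit 4; enqueue 6, 8, 9, 12, 14, 15 → queue [6, 8, 9, 12, 14, 15]
Visit 6; enqueue 5, 7, 11, 13 → queue [8, 9, 12, 14, 15, 5, 7, 11, 13]
Visit 8; enqueue 2, 3 → queue [9, 12, 14, 15, 5, 7, 11, 13, 2, 3]
Visit 9 → queue [12, 14, 15, 5, 7, 11, 13, 2, 3]
Visit 12 → queue [14, 15, 5, 7, 11, 13, 2, 3]
Visit 14; enqueue 0, 10 → queue [15, 5, 7, 11, 13, 2, 3, 0, 10]
Visit 15 → queue [5, 7, 11, 13, 2, 3, 0, 10]
Visit 5; enqueue 1 → queue [7, 11, 13, 2, 3, 0, 10, 1]
Visit 7 → queue [11, 13, 2, 3, 0, 10, 1]
Visit 11 → queue [13, 2, 3, 0, 10, 1]
Visit 13 → queue [2, 3, 0, 10, 1]
Visit 2 → queue [3, 0, 10, 1]
Visit 3 → queue [0, 10, 1]
Visit 0 → queue [10, 1]
Visit 10 → queue [1]
Visit 1 → queue []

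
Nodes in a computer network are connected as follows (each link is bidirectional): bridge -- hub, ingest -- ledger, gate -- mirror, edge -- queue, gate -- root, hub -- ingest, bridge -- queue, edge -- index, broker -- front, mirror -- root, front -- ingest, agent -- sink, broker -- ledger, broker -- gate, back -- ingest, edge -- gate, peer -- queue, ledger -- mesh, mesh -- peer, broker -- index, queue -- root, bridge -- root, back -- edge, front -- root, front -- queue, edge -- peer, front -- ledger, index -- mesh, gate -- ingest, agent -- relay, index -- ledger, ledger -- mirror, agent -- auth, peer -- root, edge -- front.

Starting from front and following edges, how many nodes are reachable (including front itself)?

15

BFS from front visits: front, root, queue, ledger, ingest, edge, broker, peer, mirror, gate, bridge, mesh, index, hub, back
Reachable nodes: 15 of 19 total.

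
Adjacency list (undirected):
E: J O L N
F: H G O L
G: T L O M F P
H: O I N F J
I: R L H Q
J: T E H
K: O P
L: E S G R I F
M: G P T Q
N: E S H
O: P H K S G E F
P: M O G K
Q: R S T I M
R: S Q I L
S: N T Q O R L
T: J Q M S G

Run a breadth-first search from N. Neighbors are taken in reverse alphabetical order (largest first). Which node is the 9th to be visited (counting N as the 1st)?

Visit N; enqueue S, H, E → queue [S, H, E]
Visit S; enqueue T, R, Q, O, L → queue [H, E, T, R, Q, O, L]
Visit H; enqueue J, I, F → queue [E, T, R, Q, O, L, J, I, F]
Visit E → queue [T, R, Q, O, L, J, I, F]
Visit T; enqueue M, G → queue [R, Q, O, L, J, I, F, M, G]
Visit R → queue [Q, O, L, J, I, F, M, G]
Visit Q → queue [O, L, J, I, F, M, G]
Visit O; enqueue P, K → queue [L, J, I, F, M, G, P, K]
Visit L → queue [J, I, F, M, G, P, K]
Visit J → queue [I, F, M, G, P, K]
Visit I → queue [F, M, G, P, K]
Visit F → queue [M, G, P, K]
Visit M → queue [G, P, K]
Visit G → queue [P, K]
Visit P → queue [K]
Visit K → queue []

Visit order: N, S, H, E, T, R, Q, O, L, J, I, F, M, G, P, K

L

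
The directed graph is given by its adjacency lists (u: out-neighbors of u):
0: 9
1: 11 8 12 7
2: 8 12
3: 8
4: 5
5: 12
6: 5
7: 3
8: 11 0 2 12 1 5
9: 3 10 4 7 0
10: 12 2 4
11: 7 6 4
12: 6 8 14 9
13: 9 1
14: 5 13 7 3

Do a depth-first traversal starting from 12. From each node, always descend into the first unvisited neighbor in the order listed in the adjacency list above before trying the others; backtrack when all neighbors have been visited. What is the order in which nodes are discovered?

Visit 12
12 → 6
6 → 5
12 → 8
8 → 11
11 → 7
7 → 3
11 → 4
8 → 0
0 → 9
9 → 10
10 → 2
8 → 1
12 → 14
14 → 13

12 -> 6 -> 5 -> 8 -> 11 -> 7 -> 3 -> 4 -> 0 -> 9 -> 10 -> 2 -> 1 -> 14 -> 13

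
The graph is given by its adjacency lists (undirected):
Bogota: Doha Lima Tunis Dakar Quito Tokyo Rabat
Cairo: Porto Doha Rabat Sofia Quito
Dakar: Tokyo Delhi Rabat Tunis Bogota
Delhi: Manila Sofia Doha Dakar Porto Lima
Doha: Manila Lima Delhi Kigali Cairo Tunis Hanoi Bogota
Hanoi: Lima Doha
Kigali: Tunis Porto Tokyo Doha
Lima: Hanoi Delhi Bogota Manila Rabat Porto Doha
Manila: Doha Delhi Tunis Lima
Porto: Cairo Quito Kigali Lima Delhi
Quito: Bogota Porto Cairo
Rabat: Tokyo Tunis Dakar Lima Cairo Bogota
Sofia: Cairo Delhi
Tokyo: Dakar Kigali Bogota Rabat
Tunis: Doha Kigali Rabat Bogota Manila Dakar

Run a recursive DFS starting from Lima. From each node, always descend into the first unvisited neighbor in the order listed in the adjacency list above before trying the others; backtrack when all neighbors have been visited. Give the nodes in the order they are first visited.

Visit Lima
Lima → Hanoi
Hanoi → Doha
Doha → Manila
Manila → Delhi
Delhi → Sofia
Sofia → Cairo
Cairo → Porto
Porto → Quito
Quito → Bogota
Bogota → Tunis
Tunis → Kigali
Kigali → Tokyo
Tokyo → Dakar
Dakar → Rabat

Lima Hanoi Doha Manila Delhi Sofia Cairo Porto Quito Bogota Tunis Kigali Tokyo Dakar Rabat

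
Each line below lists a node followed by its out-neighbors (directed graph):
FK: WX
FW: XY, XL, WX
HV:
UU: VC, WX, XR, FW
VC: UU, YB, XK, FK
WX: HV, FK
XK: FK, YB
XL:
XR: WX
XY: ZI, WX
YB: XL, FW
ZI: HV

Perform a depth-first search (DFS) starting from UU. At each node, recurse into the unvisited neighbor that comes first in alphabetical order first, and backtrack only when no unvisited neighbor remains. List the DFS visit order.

UU, FW, WX, FK, HV, XL, XY, ZI, VC, XK, YB, XR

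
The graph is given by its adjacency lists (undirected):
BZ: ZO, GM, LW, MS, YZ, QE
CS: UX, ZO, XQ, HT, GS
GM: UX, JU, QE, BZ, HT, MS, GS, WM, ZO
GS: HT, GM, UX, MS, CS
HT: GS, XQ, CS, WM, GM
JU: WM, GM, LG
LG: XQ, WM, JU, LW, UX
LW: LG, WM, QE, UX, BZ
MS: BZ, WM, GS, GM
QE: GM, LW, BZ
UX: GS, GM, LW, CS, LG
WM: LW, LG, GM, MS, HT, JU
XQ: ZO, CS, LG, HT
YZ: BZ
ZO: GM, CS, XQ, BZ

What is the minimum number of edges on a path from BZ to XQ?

2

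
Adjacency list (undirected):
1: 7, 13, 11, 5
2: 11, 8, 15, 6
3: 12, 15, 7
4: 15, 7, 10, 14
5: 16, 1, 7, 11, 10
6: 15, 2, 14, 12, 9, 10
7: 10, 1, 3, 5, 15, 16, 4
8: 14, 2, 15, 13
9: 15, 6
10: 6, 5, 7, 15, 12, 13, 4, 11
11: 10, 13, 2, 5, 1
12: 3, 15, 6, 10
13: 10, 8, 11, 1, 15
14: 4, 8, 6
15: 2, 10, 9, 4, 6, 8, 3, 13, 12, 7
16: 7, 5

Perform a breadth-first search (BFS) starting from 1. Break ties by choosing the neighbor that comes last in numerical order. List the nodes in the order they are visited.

1 13 11 7 5 15 10 8 2 16 4 3 12 9 6 14

Visit 1; enqueue 13, 11, 7, 5 → queue [13, 11, 7, 5]
Visit 13; enqueue 15, 10, 8 → queue [11, 7, 5, 15, 10, 8]
Visit 11; enqueue 2 → queue [7, 5, 15, 10, 8, 2]
Visit 7; enqueue 16, 4, 3 → queue [5, 15, 10, 8, 2, 16, 4, 3]
Visit 5 → queue [15, 10, 8, 2, 16, 4, 3]
Visit 15; enqueue 12, 9, 6 → queue [10, 8, 2, 16, 4, 3, 12, 9, 6]
Visit 10 → queue [8, 2, 16, 4, 3, 12, 9, 6]
Visit 8; enqueue 14 → queue [2, 16, 4, 3, 12, 9, 6, 14]
Visit 2 → queue [16, 4, 3, 12, 9, 6, 14]
Visit 16 → queue [4, 3, 12, 9, 6, 14]
Visit 4 → queue [3, 12, 9, 6, 14]
Visit 3 → queue [12, 9, 6, 14]
Visit 12 → queue [9, 6, 14]
Visit 9 → queue [6, 14]
Visit 6 → queue [14]
Visit 14 → queue []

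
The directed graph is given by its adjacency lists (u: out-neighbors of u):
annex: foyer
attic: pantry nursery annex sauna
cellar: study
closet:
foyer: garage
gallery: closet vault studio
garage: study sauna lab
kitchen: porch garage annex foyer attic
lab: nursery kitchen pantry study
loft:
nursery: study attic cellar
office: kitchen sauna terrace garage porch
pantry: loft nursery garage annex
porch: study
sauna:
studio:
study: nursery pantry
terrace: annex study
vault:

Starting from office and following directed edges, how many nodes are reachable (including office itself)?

BFS from office visits: office, kitchen, sauna, terrace, garage, porch, annex, foyer, attic, study, lab, pantry, nursery, loft, cellar
Reachable nodes: 15 of 19 total.

15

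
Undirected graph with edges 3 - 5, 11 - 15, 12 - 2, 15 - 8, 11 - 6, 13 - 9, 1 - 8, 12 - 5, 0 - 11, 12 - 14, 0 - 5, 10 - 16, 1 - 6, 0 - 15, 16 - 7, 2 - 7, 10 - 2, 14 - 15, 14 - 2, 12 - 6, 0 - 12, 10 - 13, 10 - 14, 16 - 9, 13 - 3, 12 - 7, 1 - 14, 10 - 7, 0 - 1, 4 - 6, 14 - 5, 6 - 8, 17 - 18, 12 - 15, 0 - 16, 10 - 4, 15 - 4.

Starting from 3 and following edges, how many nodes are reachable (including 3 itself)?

17

BFS from 3 visits: 3, 13, 5, 10, 9, 14, 12, 0, 16, 7, 4, 2, 15, 1, 6, 11, 8
Reachable nodes: 17 of 19 total.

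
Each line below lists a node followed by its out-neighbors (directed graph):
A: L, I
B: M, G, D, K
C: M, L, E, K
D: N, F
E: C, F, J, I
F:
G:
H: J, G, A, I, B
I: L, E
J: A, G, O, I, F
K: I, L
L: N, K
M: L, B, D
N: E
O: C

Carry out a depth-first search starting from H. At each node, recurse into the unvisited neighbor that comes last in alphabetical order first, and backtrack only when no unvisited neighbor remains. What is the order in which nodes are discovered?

Visit H
H → J
J → O
O → C
C → M
M → L
L → N
N → E
E → I
E → F
L → K
M → D
M → B
B → G
J → A

H J O C M L N E I F K D B G A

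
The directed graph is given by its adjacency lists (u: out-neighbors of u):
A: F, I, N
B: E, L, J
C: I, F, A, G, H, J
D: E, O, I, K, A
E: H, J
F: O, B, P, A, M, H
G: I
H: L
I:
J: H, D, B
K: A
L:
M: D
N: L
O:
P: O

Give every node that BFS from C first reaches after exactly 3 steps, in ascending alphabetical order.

Level 0: C
Level 1: A, F, G, H, I, J
Level 2: B, D, L, M, N, O, P
Level 3: E, K

E, K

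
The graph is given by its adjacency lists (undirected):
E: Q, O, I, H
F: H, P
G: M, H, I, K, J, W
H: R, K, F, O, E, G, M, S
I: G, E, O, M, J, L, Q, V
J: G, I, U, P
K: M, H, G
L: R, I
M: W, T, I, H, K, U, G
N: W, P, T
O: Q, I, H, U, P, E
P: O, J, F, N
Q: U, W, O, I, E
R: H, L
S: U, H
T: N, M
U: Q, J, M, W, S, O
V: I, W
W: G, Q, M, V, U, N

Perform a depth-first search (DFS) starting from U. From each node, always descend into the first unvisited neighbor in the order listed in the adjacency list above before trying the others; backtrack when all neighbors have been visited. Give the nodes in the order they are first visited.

Visit U
U → Q
Q → W
W → G
G → M
M → T
T → N
N → P
P → O
O → I
I → E
E → H
H → R
R → L
H → K
H → F
H → S
I → J
I → V

U, Q, W, G, M, T, N, P, O, I, E, H, R, L, K, F, S, J, V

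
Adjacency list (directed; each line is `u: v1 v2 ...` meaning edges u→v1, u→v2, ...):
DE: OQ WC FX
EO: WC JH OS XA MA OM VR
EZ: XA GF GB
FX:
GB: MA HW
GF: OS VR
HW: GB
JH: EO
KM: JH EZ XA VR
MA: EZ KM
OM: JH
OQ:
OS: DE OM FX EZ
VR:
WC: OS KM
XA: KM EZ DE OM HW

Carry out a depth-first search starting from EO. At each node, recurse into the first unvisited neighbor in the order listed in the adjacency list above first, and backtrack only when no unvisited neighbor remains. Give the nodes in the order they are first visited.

EO, WC, OS, DE, OQ, FX, OM, JH, EZ, XA, KM, VR, HW, GB, MA, GF

Visit EO
EO → WC
WC → OS
OS → DE
DE → OQ
DE → FX
OS → OM
OM → JH
OS → EZ
EZ → XA
XA → KM
KM → VR
XA → HW
HW → GB
GB → MA
EZ → GF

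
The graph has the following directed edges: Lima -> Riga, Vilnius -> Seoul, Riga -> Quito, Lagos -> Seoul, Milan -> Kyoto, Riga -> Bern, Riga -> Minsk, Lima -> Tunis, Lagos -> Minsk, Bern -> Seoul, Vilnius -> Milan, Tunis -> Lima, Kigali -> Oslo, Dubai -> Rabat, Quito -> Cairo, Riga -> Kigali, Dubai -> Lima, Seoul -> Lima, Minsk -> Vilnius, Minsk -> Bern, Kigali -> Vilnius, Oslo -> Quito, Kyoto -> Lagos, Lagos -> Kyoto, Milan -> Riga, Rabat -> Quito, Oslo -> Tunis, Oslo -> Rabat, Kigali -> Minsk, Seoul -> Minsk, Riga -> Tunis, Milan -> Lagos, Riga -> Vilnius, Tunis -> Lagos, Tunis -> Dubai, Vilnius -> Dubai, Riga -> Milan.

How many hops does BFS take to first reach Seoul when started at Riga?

Level 0: Riga
Level 1: Bern, Kigali, Milan, Minsk, Quito, Tunis, Vilnius
Level 2: Cairo, Dubai, Kyoto, Lagos, Lima, Oslo, Seoul
Level 3: Rabat
Seoul first appears at level 2.

2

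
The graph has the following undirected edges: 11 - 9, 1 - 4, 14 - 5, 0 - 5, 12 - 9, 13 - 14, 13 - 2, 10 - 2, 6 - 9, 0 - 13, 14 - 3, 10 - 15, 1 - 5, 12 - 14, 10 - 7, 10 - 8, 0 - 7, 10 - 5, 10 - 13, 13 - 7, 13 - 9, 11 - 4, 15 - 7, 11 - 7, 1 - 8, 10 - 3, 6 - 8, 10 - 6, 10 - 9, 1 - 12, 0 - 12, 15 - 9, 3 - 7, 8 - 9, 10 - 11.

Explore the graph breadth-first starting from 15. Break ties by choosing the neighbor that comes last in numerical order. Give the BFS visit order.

Visit 15; enqueue 10, 9, 7 → queue [10, 9, 7]
Visit 10; enqueue 13, 11, 8, 6, 5, 3, 2 → queue [9, 7, 13, 11, 8, 6, 5, 3, 2]
Visit 9; enqueue 12 → queue [7, 13, 11, 8, 6, 5, 3, 2, 12]
Visit 7; enqueue 0 → queue [13, 11, 8, 6, 5, 3, 2, 12, 0]
Visit 13; enqueue 14 → queue [11, 8, 6, 5, 3, 2, 12, 0, 14]
Visit 11; enqueue 4 → queue [8, 6, 5, 3, 2, 12, 0, 14, 4]
Visit 8; enqueue 1 → queue [6, 5, 3, 2, 12, 0, 14, 4, 1]
Visit 6 → queue [5, 3, 2, 12, 0, 14, 4, 1]
Visit 5 → queue [3, 2, 12, 0, 14, 4, 1]
Visit 3 → queue [2, 12, 0, 14, 4, 1]
Visit 2 → queue [12, 0, 14, 4, 1]
Visit 12 → queue [0, 14, 4, 1]
Visit 0 → queue [14, 4, 1]
Visit 14 → queue [4, 1]
Visit 4 → queue [1]
Visit 1 → queue []

15 10 9 7 13 11 8 6 5 3 2 12 0 14 4 1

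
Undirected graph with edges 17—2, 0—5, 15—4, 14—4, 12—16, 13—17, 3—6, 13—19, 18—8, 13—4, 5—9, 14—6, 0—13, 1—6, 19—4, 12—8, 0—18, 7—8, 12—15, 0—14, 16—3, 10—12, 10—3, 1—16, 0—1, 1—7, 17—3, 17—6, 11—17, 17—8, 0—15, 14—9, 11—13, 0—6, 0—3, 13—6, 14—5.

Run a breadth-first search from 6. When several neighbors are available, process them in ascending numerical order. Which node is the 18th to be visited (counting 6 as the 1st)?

2

Visit 6; enqueue 0, 1, 3, 13, 14, 17 → queue [0, 1, 3, 13, 14, 17]
Visit 0; enqueue 5, 15, 18 → queue [1, 3, 13, 14, 17, 5, 15, 18]
Visit 1; enqueue 7, 16 → queue [3, 13, 14, 17, 5, 15, 18, 7, 16]
Visit 3; enqueue 10 → queue [13, 14, 17, 5, 15, 18, 7, 16, 10]
Visit 13; enqueue 4, 11, 19 → queue [14, 17, 5, 15, 18, 7, 16, 10, 4, 11, 19]
Visit 14; enqueue 9 → queue [17, 5, 15, 18, 7, 16, 10, 4, 11, 19, 9]
Visit 17; enqueue 2, 8 → queue [5, 15, 18, 7, 16, 10, 4, 11, 19, 9, 2, 8]
Visit 5 → queue [15, 18, 7, 16, 10, 4, 11, 19, 9, 2, 8]
Visit 15; enqueue 12 → queue [18, 7, 16, 10, 4, 11, 19, 9, 2, 8, 12]
Visit 18 → queue [7, 16, 10, 4, 11, 19, 9, 2, 8, 12]
Visit 7 → queue [16, 10, 4, 11, 19, 9, 2, 8, 12]
Visit 16 → queue [10, 4, 11, 19, 9, 2, 8, 12]
Visit 10 → queue [4, 11, 19, 9, 2, 8, 12]
Visit 4 → queue [11, 19, 9, 2, 8, 12]
Visit 11 → queue [19, 9, 2, 8, 12]
Visit 19 → queue [9, 2, 8, 12]
Visit 9 → queue [2, 8, 12]
Visit 2 → queue [8, 12]
Visit 8 → queue [12]
Visit 12 → queue []

Visit order: 6, 0, 1, 3, 13, 14, 17, 5, 15, 18, 7, 16, 10, 4, 11, 19, 9, 2, 8, 12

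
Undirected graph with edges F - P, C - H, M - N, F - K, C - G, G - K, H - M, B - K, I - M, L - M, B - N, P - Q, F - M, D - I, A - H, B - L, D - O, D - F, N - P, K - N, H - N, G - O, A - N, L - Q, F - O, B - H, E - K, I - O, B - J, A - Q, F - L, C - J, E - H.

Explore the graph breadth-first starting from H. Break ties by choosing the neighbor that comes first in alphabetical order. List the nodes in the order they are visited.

H -> A -> B -> C -> E -> M -> N -> Q -> J -> K -> L -> G -> F -> I -> P -> O -> D

Visit H; enqueue A, B, C, E, M, N → queue [A, B, C, E, M, N]
Visit A; enqueue Q → queue [B, C, E, M, N, Q]
Visit B; enqueue J, K, L → queue [C, E, M, N, Q, J, K, L]
Visit C; enqueue G → queue [E, M, N, Q, J, K, L, G]
Visit E → queue [M, N, Q, J, K, L, G]
Visit M; enqueue F, I → queue [N, Q, J, K, L, G, F, I]
Visit N; enqueue P → queue [Q, J, K, L, G, F, I, P]
Visit Q → queue [J, K, L, G, F, I, P]
Visit J → queue [K, L, G, F, I, P]
Visit K → queue [L, G, F, I, P]
Visit L → queue [G, F, I, P]
Visit G; enqueue O → queue [F, I, P, O]
Visit F; enqueue D → queue [I, P, O, D]
Visit I → queue [P, O, D]
Visit P → queue [O, D]
Visit O → queue [D]
Visit D → queue []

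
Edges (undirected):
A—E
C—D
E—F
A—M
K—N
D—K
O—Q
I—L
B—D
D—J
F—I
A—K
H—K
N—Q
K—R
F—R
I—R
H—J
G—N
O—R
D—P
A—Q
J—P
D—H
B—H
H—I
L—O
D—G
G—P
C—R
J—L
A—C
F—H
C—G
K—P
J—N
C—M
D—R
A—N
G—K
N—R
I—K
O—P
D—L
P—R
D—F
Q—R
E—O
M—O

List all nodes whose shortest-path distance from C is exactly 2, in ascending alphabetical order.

B, E, F, H, I, J, K, L, N, O, P, Q

Level 0: C
Level 1: A, D, G, M, R
Level 2: B, E, F, H, I, J, K, L, N, O, P, Q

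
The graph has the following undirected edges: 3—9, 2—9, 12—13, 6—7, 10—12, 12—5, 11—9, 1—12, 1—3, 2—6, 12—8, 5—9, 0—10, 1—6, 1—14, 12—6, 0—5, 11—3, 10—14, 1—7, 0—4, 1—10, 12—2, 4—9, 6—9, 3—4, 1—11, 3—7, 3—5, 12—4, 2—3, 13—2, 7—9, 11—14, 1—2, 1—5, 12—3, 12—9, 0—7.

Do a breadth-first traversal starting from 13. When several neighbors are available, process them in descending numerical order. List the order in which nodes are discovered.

13, 12, 2, 10, 9, 8, 6, 5, 4, 3, 1, 14, 0, 11, 7

Visit 13; enqueue 12, 2 → queue [12, 2]
Visit 12; enqueue 10, 9, 8, 6, 5, 4, 3, 1 → queue [2, 10, 9, 8, 6, 5, 4, 3, 1]
Visit 2 → queue [10, 9, 8, 6, 5, 4, 3, 1]
Visit 10; enqueue 14, 0 → queue [9, 8, 6, 5, 4, 3, 1, 14, 0]
Visit 9; enqueue 11, 7 → queue [8, 6, 5, 4, 3, 1, 14, 0, 11, 7]
Visit 8 → queue [6, 5, 4, 3, 1, 14, 0, 11, 7]
Visit 6 → queue [5, 4, 3, 1, 14, 0, 11, 7]
Visit 5 → queue [4, 3, 1, 14, 0, 11, 7]
Visit 4 → queue [3, 1, 14, 0, 11, 7]
Visit 3 → queue [1, 14, 0, 11, 7]
Visit 1 → queue [14, 0, 11, 7]
Visit 14 → queue [0, 11, 7]
Visit 0 → queue [11, 7]
Visit 11 → queue [7]
Visit 7 → queue []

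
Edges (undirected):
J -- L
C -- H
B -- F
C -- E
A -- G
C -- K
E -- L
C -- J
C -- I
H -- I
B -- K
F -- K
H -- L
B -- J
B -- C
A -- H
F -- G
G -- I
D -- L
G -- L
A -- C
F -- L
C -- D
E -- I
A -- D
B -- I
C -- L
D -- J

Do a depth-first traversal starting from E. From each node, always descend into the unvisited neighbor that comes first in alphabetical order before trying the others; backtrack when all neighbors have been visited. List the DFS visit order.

E → C → A → D → J → B → F → G → I → H → L → K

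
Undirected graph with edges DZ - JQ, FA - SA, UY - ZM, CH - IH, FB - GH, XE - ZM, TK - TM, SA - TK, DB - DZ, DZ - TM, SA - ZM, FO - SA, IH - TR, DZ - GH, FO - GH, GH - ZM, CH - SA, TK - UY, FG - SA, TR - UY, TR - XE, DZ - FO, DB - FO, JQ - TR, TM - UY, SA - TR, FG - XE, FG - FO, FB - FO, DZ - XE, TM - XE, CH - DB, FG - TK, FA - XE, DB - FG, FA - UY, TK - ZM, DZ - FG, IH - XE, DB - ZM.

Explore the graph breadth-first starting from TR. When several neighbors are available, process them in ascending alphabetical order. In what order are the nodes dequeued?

Visit TR; enqueue IH, JQ, SA, UY, XE → queue [IH, JQ, SA, UY, XE]
Visit IH; enqueue CH → queue [JQ, SA, UY, XE, CH]
Visit JQ; enqueue DZ → queue [SA, UY, XE, CH, DZ]
Visit SA; enqueue FA, FG, FO, TK, ZM → queue [UY, XE, CH, DZ, FA, FG, FO, TK, ZM]
Visit UY; enqueue TM → queue [XE, CH, DZ, FA, FG, FO, TK, ZM, TM]
Visit XE → queue [CH, DZ, FA, FG, FO, TK, ZM, TM]
Visit CH; enqueue DB → queue [DZ, FA, FG, FO, TK, ZM, TM, DB]
Visit DZ; enqueue GH → queue [FA, FG, FO, TK, ZM, TM, DB, GH]
Visit FA → queue [FG, FO, TK, ZM, TM, DB, GH]
Visit FG → queue [FO, TK, ZM, TM, DB, GH]
Visit FO; enqueue FB → queue [TK, ZM, TM, DB, GH, FB]
Visit TK → queue [ZM, TM, DB, GH, FB]
Visit ZM → queue [TM, DB, GH, FB]
Visit TM → queue [DB, GH, FB]
Visit DB → queue [GH, FB]
Visit GH → queue [FB]
Visit FB → queue []

TR → IH → JQ → SA → UY → XE → CH → DZ → FA → FG → FO → TK → ZM → TM → DB → GH → FB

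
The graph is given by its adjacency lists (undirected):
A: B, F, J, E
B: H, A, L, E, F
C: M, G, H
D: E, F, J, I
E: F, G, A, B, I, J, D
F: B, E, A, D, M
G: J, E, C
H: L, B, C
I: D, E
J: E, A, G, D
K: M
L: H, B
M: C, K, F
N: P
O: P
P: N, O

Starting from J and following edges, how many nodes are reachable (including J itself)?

BFS from J visits: J, E, A, G, D, F, B, I, C, M, H, L, K
Reachable nodes: 13 of 16 total.

13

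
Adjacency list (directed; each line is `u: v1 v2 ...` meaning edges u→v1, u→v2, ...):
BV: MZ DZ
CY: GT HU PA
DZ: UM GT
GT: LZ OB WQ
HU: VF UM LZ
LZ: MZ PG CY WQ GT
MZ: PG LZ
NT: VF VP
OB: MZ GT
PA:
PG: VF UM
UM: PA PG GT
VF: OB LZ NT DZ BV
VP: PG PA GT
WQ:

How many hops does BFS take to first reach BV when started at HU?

Level 0: HU
Level 1: LZ, UM, VF
Level 2: BV, CY, DZ, GT, MZ, NT, OB, PA, PG, WQ
Level 3: VP
BV first appears at level 2.

2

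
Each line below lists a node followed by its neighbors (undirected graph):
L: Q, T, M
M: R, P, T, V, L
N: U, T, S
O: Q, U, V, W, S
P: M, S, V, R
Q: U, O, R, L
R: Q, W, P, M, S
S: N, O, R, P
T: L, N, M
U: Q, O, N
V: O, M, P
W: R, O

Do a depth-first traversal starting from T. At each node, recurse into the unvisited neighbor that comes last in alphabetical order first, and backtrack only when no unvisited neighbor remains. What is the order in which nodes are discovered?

Visit T
T → N
N → U
U → Q
Q → R
R → W
W → O
O → V
V → P
P → S
P → M
M → L

T, N, U, Q, R, W, O, V, P, S, M, L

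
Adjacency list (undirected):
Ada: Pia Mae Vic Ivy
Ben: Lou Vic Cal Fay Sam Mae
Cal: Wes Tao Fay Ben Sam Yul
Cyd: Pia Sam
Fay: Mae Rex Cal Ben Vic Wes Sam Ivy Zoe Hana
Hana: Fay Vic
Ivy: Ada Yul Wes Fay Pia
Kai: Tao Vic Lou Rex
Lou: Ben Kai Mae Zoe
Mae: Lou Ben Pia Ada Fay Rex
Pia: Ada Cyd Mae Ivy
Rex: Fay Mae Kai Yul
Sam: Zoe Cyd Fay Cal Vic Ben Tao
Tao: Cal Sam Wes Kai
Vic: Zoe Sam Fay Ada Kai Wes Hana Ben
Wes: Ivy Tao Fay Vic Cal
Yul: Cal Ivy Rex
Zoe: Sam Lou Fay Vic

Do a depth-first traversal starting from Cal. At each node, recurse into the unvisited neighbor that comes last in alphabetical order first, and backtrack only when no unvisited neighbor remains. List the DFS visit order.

Cal → Yul → Rex → Mae → Pia → Ivy → Wes → Vic → Zoe → Sam → Tao → Kai → Lou → Ben → Fay → Hana → Cyd → Ada

Visit Cal
Cal → Yul
Yul → Rex
Rex → Mae
Mae → Pia
Pia → Ivy
Ivy → Wes
Wes → Vic
Vic → Zoe
Zoe → Sam
Sam → Tao
Tao → Kai
Kai → Lou
Lou → Ben
Ben → Fay
Fay → Hana
Sam → Cyd
Vic → Ada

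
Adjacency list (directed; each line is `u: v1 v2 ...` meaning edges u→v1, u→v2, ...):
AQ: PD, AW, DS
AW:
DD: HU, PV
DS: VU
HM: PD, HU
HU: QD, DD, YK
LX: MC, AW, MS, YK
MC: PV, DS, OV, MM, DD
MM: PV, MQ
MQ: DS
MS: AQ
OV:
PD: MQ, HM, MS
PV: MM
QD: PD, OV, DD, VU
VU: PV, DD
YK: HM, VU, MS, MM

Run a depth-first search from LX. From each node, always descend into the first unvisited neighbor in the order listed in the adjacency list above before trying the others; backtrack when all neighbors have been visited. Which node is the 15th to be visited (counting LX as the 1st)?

Visit LX
LX → MC
MC → PV
PV → MM
MM → MQ
MQ → DS
DS → VU
VU → DD
DD → HU
HU → QD
QD → PD
PD → HM
PD → MS
MS → AQ
AQ → AW
QD → OV
HU → YK

Visit order: LX, MC, PV, MM, MQ, DS, VU, DD, HU, QD, PD, HM, MS, AQ, AW, OV, YK

AW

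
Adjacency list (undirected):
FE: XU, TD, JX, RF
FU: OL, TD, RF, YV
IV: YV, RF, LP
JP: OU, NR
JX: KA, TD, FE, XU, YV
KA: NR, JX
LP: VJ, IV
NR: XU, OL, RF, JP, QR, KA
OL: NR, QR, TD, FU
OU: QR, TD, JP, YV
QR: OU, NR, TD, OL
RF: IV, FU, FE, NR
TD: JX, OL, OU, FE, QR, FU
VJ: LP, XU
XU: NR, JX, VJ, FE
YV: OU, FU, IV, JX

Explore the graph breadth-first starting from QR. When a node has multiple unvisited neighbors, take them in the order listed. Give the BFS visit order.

QR, OU, NR, TD, OL, JP, YV, XU, RF, KA, JX, FE, FU, IV, VJ, LP

Visit QR; enqueue OU, NR, TD, OL → queue [OU, NR, TD, OL]
Visit OU; enqueue JP, YV → queue [NR, TD, OL, JP, YV]
Visit NR; enqueue XU, RF, KA → queue [TD, OL, JP, YV, XU, RF, KA]
Visit TD; enqueue JX, FE, FU → queue [OL, JP, YV, XU, RF, KA, JX, FE, FU]
Visit OL → queue [JP, YV, XU, RF, KA, JX, FE, FU]
Visit JP → queue [YV, XU, RF, KA, JX, FE, FU]
Visit YV; enqueue IV → queue [XU, RF, KA, JX, FE, FU, IV]
Visit XU; enqueue VJ → queue [RF, KA, JX, FE, FU, IV, VJ]
Visit RF → queue [KA, JX, FE, FU, IV, VJ]
Visit KA → queue [JX, FE, FU, IV, VJ]
Visit JX → queue [FE, FU, IV, VJ]
Visit FE → queue [FU, IV, VJ]
Visit FU → queue [IV, VJ]
Visit IV; enqueue LP → queue [VJ, LP]
Visit VJ → queue [LP]
Visit LP → queue []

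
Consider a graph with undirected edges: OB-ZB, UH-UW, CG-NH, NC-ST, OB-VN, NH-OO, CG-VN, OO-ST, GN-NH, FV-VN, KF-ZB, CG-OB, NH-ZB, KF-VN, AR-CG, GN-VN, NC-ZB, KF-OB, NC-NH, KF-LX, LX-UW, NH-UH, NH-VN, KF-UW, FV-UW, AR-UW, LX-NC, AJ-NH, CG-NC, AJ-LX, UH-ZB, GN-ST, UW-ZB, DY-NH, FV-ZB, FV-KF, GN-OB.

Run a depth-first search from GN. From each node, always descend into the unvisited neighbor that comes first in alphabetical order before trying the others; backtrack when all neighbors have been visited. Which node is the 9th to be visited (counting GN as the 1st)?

Visit GN
GN → NH
NH → AJ
AJ → LX
LX → KF
KF → FV
FV → UW
UW → AR
AR → CG
CG → NC
NC → ST
ST → OO
NC → ZB
ZB → OB
OB → VN
ZB → UH
NH → DY

Visit order: GN, NH, AJ, LX, KF, FV, UW, AR, CG, NC, ST, OO, ZB, OB, VN, UH, DY

CG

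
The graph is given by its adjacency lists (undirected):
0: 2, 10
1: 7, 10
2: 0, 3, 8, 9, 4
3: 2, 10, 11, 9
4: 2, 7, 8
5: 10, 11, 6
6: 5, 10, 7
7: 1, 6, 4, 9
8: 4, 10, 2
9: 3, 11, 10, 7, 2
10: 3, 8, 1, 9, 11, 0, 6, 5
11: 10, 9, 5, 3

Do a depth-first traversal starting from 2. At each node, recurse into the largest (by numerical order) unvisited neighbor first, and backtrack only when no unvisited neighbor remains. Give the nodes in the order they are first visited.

2 -> 9 -> 11 -> 10 -> 8 -> 4 -> 7 -> 6 -> 5 -> 1 -> 3 -> 0

Visit 2
2 → 9
9 → 11
11 → 10
10 → 8
8 → 4
4 → 7
7 → 6
6 → 5
7 → 1
10 → 3
10 → 0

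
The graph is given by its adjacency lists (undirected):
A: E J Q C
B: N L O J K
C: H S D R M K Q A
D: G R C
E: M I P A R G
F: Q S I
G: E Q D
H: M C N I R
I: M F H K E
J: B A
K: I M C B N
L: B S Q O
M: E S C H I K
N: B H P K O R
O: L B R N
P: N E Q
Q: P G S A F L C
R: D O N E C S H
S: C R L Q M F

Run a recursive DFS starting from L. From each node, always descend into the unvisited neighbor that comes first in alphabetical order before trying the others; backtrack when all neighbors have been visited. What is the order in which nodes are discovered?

Visit L
L → B
B → J
J → A
A → C
C → D
D → G
G → E
E → I
I → F
F → Q
Q → P
P → N
N → H
H → M
M → K
M → S
S → R
R → O

L B J A C D G E I F Q P N H M K S R O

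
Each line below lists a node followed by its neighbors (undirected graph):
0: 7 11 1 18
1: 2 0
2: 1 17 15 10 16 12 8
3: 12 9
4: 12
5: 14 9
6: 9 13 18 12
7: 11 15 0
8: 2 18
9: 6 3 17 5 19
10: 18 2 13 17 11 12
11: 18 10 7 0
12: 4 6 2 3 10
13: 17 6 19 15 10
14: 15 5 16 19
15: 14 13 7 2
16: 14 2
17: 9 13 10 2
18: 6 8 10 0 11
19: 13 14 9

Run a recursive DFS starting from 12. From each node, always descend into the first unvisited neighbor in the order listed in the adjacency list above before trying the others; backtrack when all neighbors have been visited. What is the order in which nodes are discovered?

12 4 6 9 3 17 13 19 14 15 7 11 18 8 2 1 0 10 16 5

Visit 12
12 → 4
12 → 6
6 → 9
9 → 3
9 → 17
17 → 13
13 → 19
19 → 14
14 → 15
15 → 7
7 → 11
11 → 18
18 → 8
8 → 2
2 → 1
1 → 0
2 → 10
2 → 16
14 → 5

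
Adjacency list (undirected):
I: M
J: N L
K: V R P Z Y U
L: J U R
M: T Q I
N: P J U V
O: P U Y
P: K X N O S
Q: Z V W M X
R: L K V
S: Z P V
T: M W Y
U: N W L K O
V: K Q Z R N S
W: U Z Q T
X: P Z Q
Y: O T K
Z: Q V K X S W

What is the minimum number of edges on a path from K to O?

2

Level 0: K
Level 1: P, R, U, V, Y, Z
Level 2: L, N, O, Q, S, T, W, X
Level 3: J, M
Level 4: I
O first appears at level 2.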